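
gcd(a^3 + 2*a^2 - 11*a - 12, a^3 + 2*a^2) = 1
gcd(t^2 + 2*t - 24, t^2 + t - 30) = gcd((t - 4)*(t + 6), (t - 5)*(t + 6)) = t + 6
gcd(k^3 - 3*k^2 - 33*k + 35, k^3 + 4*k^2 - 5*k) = k^2 + 4*k - 5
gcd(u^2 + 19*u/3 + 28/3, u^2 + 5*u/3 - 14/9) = u + 7/3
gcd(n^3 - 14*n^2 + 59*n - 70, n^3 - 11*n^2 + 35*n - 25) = n - 5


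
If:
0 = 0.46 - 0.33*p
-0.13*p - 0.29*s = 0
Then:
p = 1.39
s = -0.62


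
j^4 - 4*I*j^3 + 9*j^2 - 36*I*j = j*(j - 4*I)*(j - 3*I)*(j + 3*I)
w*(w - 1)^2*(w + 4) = w^4 + 2*w^3 - 7*w^2 + 4*w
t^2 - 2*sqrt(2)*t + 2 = (t - sqrt(2))^2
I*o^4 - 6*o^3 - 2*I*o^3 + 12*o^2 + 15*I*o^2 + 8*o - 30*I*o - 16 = (o - 2)*(o - I)*(o + 8*I)*(I*o + 1)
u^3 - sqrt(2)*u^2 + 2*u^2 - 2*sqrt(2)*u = u*(u + 2)*(u - sqrt(2))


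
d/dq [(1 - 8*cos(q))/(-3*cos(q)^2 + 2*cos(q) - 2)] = 2*(12*cos(q)^2 - 3*cos(q) - 7)*sin(q)/(3*sin(q)^2 + 2*cos(q) - 5)^2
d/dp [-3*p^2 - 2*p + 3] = -6*p - 2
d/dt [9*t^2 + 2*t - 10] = 18*t + 2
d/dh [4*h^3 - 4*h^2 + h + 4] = 12*h^2 - 8*h + 1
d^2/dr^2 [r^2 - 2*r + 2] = 2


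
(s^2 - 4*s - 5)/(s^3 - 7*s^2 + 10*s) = (s + 1)/(s*(s - 2))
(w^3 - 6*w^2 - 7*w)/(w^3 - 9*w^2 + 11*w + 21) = w/(w - 3)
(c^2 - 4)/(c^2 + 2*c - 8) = (c + 2)/(c + 4)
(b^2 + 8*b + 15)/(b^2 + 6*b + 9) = (b + 5)/(b + 3)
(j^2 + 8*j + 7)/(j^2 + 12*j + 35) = (j + 1)/(j + 5)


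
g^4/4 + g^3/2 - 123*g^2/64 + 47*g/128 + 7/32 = (g/4 + 1)*(g - 7/4)*(g - 1/2)*(g + 1/4)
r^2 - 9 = (r - 3)*(r + 3)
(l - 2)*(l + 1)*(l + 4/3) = l^3 + l^2/3 - 10*l/3 - 8/3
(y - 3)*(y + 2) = y^2 - y - 6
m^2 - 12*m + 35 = (m - 7)*(m - 5)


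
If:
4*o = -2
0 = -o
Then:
No Solution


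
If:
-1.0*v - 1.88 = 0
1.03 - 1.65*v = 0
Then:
No Solution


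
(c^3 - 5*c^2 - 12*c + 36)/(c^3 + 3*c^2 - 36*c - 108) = (c - 2)/(c + 6)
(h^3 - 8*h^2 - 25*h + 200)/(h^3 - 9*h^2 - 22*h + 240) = (h - 5)/(h - 6)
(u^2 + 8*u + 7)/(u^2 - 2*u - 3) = (u + 7)/(u - 3)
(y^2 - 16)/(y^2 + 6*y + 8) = (y - 4)/(y + 2)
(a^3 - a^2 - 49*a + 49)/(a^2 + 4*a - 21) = (a^2 - 8*a + 7)/(a - 3)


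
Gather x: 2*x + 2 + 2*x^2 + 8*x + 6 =2*x^2 + 10*x + 8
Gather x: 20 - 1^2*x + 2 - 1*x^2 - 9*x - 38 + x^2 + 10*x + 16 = 0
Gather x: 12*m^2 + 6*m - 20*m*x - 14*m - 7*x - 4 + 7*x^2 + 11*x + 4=12*m^2 - 8*m + 7*x^2 + x*(4 - 20*m)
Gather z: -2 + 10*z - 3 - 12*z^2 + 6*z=-12*z^2 + 16*z - 5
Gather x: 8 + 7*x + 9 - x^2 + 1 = -x^2 + 7*x + 18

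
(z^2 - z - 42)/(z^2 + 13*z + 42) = (z - 7)/(z + 7)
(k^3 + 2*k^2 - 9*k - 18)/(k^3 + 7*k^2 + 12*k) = (k^2 - k - 6)/(k*(k + 4))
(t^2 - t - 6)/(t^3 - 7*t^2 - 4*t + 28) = (t - 3)/(t^2 - 9*t + 14)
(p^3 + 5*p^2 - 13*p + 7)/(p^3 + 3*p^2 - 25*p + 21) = (p - 1)/(p - 3)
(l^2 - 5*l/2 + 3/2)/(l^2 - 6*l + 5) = (l - 3/2)/(l - 5)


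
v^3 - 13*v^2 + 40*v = v*(v - 8)*(v - 5)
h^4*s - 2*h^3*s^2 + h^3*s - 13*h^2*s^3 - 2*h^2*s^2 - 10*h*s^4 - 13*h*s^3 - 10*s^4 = (h - 5*s)*(h + s)*(h + 2*s)*(h*s + s)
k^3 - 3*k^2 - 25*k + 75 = (k - 5)*(k - 3)*(k + 5)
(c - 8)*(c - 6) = c^2 - 14*c + 48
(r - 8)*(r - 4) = r^2 - 12*r + 32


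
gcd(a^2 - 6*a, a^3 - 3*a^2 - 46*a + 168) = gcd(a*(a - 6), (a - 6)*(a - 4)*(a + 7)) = a - 6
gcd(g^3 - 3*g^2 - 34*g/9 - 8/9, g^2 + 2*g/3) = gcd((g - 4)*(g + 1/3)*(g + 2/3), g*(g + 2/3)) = g + 2/3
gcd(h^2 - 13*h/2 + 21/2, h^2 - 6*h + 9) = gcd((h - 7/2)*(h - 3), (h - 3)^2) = h - 3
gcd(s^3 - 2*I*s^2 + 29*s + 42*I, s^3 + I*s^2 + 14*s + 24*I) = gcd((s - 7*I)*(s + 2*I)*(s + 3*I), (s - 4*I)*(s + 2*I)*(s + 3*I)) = s^2 + 5*I*s - 6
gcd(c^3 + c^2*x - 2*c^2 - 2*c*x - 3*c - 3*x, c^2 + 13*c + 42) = 1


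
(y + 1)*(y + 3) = y^2 + 4*y + 3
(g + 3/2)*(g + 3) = g^2 + 9*g/2 + 9/2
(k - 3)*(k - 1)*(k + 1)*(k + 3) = k^4 - 10*k^2 + 9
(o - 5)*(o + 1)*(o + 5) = o^3 + o^2 - 25*o - 25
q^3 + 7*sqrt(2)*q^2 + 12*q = q*(q + sqrt(2))*(q + 6*sqrt(2))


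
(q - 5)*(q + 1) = q^2 - 4*q - 5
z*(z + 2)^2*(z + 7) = z^4 + 11*z^3 + 32*z^2 + 28*z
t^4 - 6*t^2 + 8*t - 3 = (t - 1)^3*(t + 3)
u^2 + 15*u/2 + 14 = (u + 7/2)*(u + 4)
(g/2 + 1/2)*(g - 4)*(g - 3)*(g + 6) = g^4/2 - 31*g^2/2 + 21*g + 36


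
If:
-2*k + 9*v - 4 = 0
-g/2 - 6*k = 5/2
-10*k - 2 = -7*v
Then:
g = -125/19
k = 5/38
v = 9/19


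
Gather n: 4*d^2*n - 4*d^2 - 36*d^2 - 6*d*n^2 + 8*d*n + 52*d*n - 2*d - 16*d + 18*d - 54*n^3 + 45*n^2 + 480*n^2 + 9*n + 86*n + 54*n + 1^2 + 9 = -40*d^2 - 54*n^3 + n^2*(525 - 6*d) + n*(4*d^2 + 60*d + 149) + 10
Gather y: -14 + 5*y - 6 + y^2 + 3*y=y^2 + 8*y - 20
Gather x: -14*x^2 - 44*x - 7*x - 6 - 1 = -14*x^2 - 51*x - 7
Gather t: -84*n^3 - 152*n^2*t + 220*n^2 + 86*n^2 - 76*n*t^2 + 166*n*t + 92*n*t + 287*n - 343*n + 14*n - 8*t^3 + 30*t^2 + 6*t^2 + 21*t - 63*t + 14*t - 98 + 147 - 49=-84*n^3 + 306*n^2 - 42*n - 8*t^3 + t^2*(36 - 76*n) + t*(-152*n^2 + 258*n - 28)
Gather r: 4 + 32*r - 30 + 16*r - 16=48*r - 42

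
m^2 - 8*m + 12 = (m - 6)*(m - 2)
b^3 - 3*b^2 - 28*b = b*(b - 7)*(b + 4)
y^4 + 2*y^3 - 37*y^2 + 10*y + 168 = (y - 4)*(y - 3)*(y + 2)*(y + 7)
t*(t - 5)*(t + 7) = t^3 + 2*t^2 - 35*t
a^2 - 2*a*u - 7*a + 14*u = (a - 7)*(a - 2*u)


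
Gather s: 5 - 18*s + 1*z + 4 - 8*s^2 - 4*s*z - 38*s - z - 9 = -8*s^2 + s*(-4*z - 56)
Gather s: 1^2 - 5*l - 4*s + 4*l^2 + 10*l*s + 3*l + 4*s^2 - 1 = 4*l^2 - 2*l + 4*s^2 + s*(10*l - 4)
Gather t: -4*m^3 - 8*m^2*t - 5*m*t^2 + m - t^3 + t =-4*m^3 - 5*m*t^2 + m - t^3 + t*(1 - 8*m^2)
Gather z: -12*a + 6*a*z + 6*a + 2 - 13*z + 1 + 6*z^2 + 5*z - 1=-6*a + 6*z^2 + z*(6*a - 8) + 2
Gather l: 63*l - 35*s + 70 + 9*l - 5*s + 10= 72*l - 40*s + 80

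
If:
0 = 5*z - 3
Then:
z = 3/5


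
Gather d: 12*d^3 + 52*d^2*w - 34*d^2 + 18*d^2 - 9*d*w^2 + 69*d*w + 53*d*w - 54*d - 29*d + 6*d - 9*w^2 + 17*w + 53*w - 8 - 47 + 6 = 12*d^3 + d^2*(52*w - 16) + d*(-9*w^2 + 122*w - 77) - 9*w^2 + 70*w - 49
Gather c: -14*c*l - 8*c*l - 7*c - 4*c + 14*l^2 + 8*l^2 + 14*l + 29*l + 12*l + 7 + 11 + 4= c*(-22*l - 11) + 22*l^2 + 55*l + 22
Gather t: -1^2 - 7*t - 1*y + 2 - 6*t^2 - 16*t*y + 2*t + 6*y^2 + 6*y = -6*t^2 + t*(-16*y - 5) + 6*y^2 + 5*y + 1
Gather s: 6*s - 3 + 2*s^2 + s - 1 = 2*s^2 + 7*s - 4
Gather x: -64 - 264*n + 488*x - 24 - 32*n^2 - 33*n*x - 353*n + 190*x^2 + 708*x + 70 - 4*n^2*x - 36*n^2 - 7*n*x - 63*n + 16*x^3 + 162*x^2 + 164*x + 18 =-68*n^2 - 680*n + 16*x^3 + 352*x^2 + x*(-4*n^2 - 40*n + 1360)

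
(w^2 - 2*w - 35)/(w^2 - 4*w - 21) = (w + 5)/(w + 3)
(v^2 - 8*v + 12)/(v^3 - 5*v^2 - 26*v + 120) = (v - 2)/(v^2 + v - 20)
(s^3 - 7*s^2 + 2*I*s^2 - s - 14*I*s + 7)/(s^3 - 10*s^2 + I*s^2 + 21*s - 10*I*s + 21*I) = (s + I)/(s - 3)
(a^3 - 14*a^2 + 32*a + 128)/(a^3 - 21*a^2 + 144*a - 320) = (a + 2)/(a - 5)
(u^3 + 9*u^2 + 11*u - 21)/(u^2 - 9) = (u^2 + 6*u - 7)/(u - 3)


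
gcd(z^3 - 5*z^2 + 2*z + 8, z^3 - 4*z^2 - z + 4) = z^2 - 3*z - 4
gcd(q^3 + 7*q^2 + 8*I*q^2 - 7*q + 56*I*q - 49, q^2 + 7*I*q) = q + 7*I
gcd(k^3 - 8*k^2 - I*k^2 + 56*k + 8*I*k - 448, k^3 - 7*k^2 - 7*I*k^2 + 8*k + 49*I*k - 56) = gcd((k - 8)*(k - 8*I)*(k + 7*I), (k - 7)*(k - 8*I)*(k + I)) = k - 8*I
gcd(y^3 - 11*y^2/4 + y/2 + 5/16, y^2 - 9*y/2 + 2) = y - 1/2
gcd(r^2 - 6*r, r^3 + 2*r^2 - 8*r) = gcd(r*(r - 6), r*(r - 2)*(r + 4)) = r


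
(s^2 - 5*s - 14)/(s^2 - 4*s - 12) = (s - 7)/(s - 6)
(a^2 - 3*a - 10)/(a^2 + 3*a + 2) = (a - 5)/(a + 1)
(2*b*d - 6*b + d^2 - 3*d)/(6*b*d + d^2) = (2*b*d - 6*b + d^2 - 3*d)/(d*(6*b + d))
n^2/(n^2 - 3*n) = n/(n - 3)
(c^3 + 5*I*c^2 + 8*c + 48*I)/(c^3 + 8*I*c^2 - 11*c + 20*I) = (c^2 + I*c + 12)/(c^2 + 4*I*c + 5)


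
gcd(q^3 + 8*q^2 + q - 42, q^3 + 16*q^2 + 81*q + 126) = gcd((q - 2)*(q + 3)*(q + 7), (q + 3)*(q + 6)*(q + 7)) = q^2 + 10*q + 21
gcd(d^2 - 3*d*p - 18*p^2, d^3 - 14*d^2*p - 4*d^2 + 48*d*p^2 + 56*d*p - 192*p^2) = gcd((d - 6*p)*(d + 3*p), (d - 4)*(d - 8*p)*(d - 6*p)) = -d + 6*p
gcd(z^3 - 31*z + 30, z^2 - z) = z - 1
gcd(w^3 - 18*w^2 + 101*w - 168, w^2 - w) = 1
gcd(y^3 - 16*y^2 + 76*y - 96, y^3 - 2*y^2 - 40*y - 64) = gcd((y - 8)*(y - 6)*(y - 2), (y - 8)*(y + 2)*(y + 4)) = y - 8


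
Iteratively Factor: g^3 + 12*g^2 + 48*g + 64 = (g + 4)*(g^2 + 8*g + 16) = (g + 4)^2*(g + 4)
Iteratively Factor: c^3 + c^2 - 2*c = (c + 2)*(c^2 - c) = c*(c + 2)*(c - 1)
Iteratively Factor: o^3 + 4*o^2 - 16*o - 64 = (o - 4)*(o^2 + 8*o + 16) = (o - 4)*(o + 4)*(o + 4)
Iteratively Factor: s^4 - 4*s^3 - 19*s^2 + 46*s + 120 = (s - 5)*(s^3 + s^2 - 14*s - 24) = (s - 5)*(s - 4)*(s^2 + 5*s + 6) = (s - 5)*(s - 4)*(s + 3)*(s + 2)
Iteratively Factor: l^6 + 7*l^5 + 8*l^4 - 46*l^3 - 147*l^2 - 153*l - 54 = (l + 3)*(l^5 + 4*l^4 - 4*l^3 - 34*l^2 - 45*l - 18) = (l + 1)*(l + 3)*(l^4 + 3*l^3 - 7*l^2 - 27*l - 18) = (l - 3)*(l + 1)*(l + 3)*(l^3 + 6*l^2 + 11*l + 6) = (l - 3)*(l + 1)*(l + 3)^2*(l^2 + 3*l + 2) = (l - 3)*(l + 1)^2*(l + 3)^2*(l + 2)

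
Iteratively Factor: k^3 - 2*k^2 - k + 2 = (k - 1)*(k^2 - k - 2) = (k - 1)*(k + 1)*(k - 2)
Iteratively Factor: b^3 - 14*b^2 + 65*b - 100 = (b - 4)*(b^2 - 10*b + 25) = (b - 5)*(b - 4)*(b - 5)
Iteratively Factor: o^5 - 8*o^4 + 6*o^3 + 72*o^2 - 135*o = (o - 5)*(o^4 - 3*o^3 - 9*o^2 + 27*o) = (o - 5)*(o + 3)*(o^3 - 6*o^2 + 9*o) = o*(o - 5)*(o + 3)*(o^2 - 6*o + 9) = o*(o - 5)*(o - 3)*(o + 3)*(o - 3)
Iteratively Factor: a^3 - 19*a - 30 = (a + 2)*(a^2 - 2*a - 15) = (a - 5)*(a + 2)*(a + 3)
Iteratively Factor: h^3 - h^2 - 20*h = (h)*(h^2 - h - 20) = h*(h + 4)*(h - 5)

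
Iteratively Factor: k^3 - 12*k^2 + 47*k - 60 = (k - 3)*(k^2 - 9*k + 20) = (k - 5)*(k - 3)*(k - 4)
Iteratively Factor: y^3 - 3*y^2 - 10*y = (y + 2)*(y^2 - 5*y) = y*(y + 2)*(y - 5)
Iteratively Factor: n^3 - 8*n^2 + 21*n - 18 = (n - 2)*(n^2 - 6*n + 9) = (n - 3)*(n - 2)*(n - 3)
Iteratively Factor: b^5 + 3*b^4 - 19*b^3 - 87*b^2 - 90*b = (b + 3)*(b^4 - 19*b^2 - 30*b) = b*(b + 3)*(b^3 - 19*b - 30) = b*(b + 2)*(b + 3)*(b^2 - 2*b - 15) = b*(b - 5)*(b + 2)*(b + 3)*(b + 3)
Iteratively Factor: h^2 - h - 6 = (h - 3)*(h + 2)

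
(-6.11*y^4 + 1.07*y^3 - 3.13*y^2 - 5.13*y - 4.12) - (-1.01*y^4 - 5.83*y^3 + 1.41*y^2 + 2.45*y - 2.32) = -5.1*y^4 + 6.9*y^3 - 4.54*y^2 - 7.58*y - 1.8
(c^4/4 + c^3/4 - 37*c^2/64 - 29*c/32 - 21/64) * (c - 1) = c^5/4 - 53*c^3/64 - 21*c^2/64 + 37*c/64 + 21/64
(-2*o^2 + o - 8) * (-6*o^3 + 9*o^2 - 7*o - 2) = 12*o^5 - 24*o^4 + 71*o^3 - 75*o^2 + 54*o + 16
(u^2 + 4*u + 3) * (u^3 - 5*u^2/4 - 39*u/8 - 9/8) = u^5 + 11*u^4/4 - 55*u^3/8 - 195*u^2/8 - 153*u/8 - 27/8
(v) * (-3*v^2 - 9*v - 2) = -3*v^3 - 9*v^2 - 2*v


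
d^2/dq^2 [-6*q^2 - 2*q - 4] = -12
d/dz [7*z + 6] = 7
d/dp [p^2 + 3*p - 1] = 2*p + 3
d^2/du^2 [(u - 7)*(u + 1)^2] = 6*u - 10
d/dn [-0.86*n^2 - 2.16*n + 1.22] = -1.72*n - 2.16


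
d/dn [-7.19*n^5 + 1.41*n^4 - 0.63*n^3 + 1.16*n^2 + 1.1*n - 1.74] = -35.95*n^4 + 5.64*n^3 - 1.89*n^2 + 2.32*n + 1.1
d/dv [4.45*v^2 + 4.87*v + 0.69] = 8.9*v + 4.87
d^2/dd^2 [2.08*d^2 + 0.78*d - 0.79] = 4.16000000000000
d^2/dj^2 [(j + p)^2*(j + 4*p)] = 6*j + 12*p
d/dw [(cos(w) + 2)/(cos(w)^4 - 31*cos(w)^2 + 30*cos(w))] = (3*(1 - cos(2*w))^2/4 - 118*cos(w) - 25*cos(2*w)/2 + 2*cos(3*w) + 89/2)*sin(w)/((cos(w)^3 - 31*cos(w) + 30)^2*cos(w)^2)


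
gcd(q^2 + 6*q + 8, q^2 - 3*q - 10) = q + 2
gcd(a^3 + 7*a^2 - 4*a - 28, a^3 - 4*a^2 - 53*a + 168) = a + 7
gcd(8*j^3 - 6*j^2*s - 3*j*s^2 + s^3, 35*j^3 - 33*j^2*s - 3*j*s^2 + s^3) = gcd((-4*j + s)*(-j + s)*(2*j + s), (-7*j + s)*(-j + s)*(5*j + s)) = -j + s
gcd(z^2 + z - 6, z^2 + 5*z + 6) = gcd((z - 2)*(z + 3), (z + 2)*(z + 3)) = z + 3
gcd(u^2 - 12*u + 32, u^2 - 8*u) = u - 8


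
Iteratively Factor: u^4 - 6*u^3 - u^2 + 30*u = (u + 2)*(u^3 - 8*u^2 + 15*u) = u*(u + 2)*(u^2 - 8*u + 15) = u*(u - 3)*(u + 2)*(u - 5)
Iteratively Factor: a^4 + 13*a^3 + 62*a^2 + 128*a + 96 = (a + 4)*(a^3 + 9*a^2 + 26*a + 24) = (a + 3)*(a + 4)*(a^2 + 6*a + 8) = (a + 3)*(a + 4)^2*(a + 2)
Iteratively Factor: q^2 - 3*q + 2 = (q - 1)*(q - 2)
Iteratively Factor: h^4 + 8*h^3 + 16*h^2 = (h)*(h^3 + 8*h^2 + 16*h) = h*(h + 4)*(h^2 + 4*h) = h*(h + 4)^2*(h)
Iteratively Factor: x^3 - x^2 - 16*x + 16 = (x + 4)*(x^2 - 5*x + 4) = (x - 4)*(x + 4)*(x - 1)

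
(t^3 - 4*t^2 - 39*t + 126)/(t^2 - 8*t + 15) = (t^2 - t - 42)/(t - 5)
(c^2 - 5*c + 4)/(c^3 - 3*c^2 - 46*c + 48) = (c - 4)/(c^2 - 2*c - 48)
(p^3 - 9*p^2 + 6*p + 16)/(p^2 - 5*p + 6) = (p^2 - 7*p - 8)/(p - 3)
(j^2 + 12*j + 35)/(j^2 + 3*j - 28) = (j + 5)/(j - 4)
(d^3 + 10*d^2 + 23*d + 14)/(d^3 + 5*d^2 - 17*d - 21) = (d + 2)/(d - 3)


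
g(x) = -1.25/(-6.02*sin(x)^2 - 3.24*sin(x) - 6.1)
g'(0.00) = -0.11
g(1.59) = 0.08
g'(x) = -1.25*(12.04*sin(x)*cos(x) + 3.24*cos(x))/(-6.02*sin(x)^2 - 3.24*sin(x) - 6.1)^2 = -(15.05*sin(x) + 4.05)*cos(x)/(6.02*sin(x)^2 + 3.24*sin(x) + 6.1)^2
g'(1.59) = 0.00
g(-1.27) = 0.15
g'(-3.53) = 0.13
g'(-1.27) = 0.04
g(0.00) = 0.20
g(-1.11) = 0.16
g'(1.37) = -0.02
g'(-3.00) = 0.06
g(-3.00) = 0.22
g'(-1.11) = 0.07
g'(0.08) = -0.13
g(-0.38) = 0.22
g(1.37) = 0.08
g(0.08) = 0.20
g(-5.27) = 0.09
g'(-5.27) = -0.05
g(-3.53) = 0.15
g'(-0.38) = 0.04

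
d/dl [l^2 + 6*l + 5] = 2*l + 6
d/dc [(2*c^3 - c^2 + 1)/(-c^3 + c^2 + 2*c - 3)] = (c^4 + 8*c^3 - 17*c^2 + 4*c - 2)/(c^6 - 2*c^5 - 3*c^4 + 10*c^3 - 2*c^2 - 12*c + 9)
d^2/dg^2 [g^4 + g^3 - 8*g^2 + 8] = 12*g^2 + 6*g - 16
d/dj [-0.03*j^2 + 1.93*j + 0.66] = 1.93 - 0.06*j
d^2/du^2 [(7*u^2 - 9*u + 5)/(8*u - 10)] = 75/(64*u^3 - 240*u^2 + 300*u - 125)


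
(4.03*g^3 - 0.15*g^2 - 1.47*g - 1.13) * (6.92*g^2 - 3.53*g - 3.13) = 27.8876*g^5 - 15.2639*g^4 - 22.2568*g^3 - 2.161*g^2 + 8.59*g + 3.5369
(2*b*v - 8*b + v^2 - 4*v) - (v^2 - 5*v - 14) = 2*b*v - 8*b + v + 14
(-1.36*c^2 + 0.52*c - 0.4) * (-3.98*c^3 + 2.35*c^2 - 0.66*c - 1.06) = 5.4128*c^5 - 5.2656*c^4 + 3.7116*c^3 + 0.1584*c^2 - 0.2872*c + 0.424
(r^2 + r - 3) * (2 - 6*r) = -6*r^3 - 4*r^2 + 20*r - 6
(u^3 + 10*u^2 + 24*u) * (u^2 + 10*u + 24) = u^5 + 20*u^4 + 148*u^3 + 480*u^2 + 576*u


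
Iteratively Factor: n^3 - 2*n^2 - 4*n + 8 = (n - 2)*(n^2 - 4) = (n - 2)*(n + 2)*(n - 2)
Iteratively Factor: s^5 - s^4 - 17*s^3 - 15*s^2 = (s)*(s^4 - s^3 - 17*s^2 - 15*s) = s*(s + 1)*(s^3 - 2*s^2 - 15*s) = s^2*(s + 1)*(s^2 - 2*s - 15) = s^2*(s - 5)*(s + 1)*(s + 3)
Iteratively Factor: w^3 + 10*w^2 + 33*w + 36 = (w + 3)*(w^2 + 7*w + 12) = (w + 3)^2*(w + 4)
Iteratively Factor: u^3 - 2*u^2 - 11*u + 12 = (u - 4)*(u^2 + 2*u - 3) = (u - 4)*(u + 3)*(u - 1)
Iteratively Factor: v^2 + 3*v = (v + 3)*(v)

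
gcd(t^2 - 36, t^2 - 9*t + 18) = t - 6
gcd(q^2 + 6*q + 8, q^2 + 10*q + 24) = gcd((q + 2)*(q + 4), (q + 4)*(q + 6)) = q + 4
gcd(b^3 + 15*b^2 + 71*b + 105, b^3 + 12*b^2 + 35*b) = b^2 + 12*b + 35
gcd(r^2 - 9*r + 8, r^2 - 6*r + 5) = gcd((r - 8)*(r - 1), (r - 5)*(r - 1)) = r - 1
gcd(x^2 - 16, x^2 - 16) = x^2 - 16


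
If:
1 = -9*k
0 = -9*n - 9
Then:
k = -1/9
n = -1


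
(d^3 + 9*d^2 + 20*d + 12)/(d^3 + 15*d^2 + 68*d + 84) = (d + 1)/(d + 7)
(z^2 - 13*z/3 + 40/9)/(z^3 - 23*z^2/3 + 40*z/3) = (z - 5/3)/(z*(z - 5))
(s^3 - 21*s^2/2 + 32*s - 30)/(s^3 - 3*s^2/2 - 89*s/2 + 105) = (s - 2)/(s + 7)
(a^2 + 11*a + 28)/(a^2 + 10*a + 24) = (a + 7)/(a + 6)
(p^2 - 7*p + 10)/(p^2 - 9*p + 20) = (p - 2)/(p - 4)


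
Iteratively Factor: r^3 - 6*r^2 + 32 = (r + 2)*(r^2 - 8*r + 16) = (r - 4)*(r + 2)*(r - 4)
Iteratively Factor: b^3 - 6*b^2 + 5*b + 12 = (b - 4)*(b^2 - 2*b - 3) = (b - 4)*(b + 1)*(b - 3)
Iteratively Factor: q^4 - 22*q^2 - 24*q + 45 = (q - 5)*(q^3 + 5*q^2 + 3*q - 9) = (q - 5)*(q + 3)*(q^2 + 2*q - 3) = (q - 5)*(q + 3)^2*(q - 1)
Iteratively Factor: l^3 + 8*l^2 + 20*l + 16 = (l + 2)*(l^2 + 6*l + 8) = (l + 2)*(l + 4)*(l + 2)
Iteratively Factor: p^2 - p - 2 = (p + 1)*(p - 2)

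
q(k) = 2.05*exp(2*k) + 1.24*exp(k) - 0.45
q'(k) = 4.1*exp(2*k) + 1.24*exp(k)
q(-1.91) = -0.22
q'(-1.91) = 0.27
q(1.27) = 29.96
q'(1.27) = 56.40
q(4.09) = 7389.78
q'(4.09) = 14706.38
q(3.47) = 2156.58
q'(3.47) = 4274.21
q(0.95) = 16.46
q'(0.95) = 30.62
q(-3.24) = -0.40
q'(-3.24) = 0.05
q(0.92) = 15.57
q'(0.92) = 28.93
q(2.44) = 283.62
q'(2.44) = 553.91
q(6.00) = 334147.12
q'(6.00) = 667794.90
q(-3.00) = -0.38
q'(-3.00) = 0.07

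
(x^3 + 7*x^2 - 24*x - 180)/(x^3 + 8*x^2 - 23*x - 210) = (x + 6)/(x + 7)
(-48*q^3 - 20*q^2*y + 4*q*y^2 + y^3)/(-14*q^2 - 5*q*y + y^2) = (-24*q^2 + 2*q*y + y^2)/(-7*q + y)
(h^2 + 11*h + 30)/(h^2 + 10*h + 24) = (h + 5)/(h + 4)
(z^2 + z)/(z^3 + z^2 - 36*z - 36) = z/(z^2 - 36)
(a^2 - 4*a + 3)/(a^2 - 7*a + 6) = (a - 3)/(a - 6)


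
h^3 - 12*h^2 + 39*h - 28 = (h - 7)*(h - 4)*(h - 1)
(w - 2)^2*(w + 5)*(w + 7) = w^4 + 8*w^3 - 9*w^2 - 92*w + 140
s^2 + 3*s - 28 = (s - 4)*(s + 7)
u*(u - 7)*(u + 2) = u^3 - 5*u^2 - 14*u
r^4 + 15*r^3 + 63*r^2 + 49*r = r*(r + 1)*(r + 7)^2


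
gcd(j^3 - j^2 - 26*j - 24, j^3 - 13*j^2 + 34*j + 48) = j^2 - 5*j - 6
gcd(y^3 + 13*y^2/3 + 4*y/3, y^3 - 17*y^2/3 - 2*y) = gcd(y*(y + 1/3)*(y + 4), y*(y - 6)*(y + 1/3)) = y^2 + y/3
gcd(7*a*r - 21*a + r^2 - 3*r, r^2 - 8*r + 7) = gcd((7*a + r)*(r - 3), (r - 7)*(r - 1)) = 1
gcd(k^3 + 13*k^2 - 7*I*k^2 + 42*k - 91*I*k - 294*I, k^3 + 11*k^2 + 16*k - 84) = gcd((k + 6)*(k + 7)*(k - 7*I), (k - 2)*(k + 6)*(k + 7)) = k^2 + 13*k + 42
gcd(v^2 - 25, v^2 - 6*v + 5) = v - 5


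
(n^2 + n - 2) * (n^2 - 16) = n^4 + n^3 - 18*n^2 - 16*n + 32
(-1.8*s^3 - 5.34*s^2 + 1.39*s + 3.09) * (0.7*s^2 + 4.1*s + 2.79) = -1.26*s^5 - 11.118*s^4 - 25.943*s^3 - 7.0366*s^2 + 16.5471*s + 8.6211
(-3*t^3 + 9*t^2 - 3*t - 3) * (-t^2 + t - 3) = 3*t^5 - 12*t^4 + 21*t^3 - 27*t^2 + 6*t + 9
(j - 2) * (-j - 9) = -j^2 - 7*j + 18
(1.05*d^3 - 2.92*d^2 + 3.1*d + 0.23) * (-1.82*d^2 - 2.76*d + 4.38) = -1.911*d^5 + 2.4164*d^4 + 7.0162*d^3 - 21.7642*d^2 + 12.9432*d + 1.0074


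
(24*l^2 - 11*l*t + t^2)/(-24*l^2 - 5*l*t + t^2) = (-3*l + t)/(3*l + t)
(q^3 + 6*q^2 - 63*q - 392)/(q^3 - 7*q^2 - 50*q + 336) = (q + 7)/(q - 6)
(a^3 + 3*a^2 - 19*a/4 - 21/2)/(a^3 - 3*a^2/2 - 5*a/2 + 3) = (a + 7/2)/(a - 1)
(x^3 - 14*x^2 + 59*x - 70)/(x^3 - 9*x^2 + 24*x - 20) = (x - 7)/(x - 2)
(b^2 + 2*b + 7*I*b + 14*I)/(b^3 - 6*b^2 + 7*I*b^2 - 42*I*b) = (b + 2)/(b*(b - 6))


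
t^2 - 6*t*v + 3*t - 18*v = (t + 3)*(t - 6*v)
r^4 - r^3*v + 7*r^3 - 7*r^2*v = r^2*(r + 7)*(r - v)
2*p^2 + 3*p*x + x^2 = (p + x)*(2*p + x)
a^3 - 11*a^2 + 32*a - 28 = (a - 7)*(a - 2)^2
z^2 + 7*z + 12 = (z + 3)*(z + 4)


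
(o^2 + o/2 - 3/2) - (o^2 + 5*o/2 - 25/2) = 11 - 2*o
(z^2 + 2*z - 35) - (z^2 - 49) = 2*z + 14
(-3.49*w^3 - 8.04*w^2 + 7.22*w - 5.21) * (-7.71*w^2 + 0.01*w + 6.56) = 26.9079*w^5 + 61.9535*w^4 - 78.641*w^3 - 12.5011*w^2 + 47.3111*w - 34.1776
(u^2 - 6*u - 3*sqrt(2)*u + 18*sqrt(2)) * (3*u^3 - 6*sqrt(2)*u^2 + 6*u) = 3*u^5 - 15*sqrt(2)*u^4 - 18*u^4 + 42*u^3 + 90*sqrt(2)*u^3 - 252*u^2 - 18*sqrt(2)*u^2 + 108*sqrt(2)*u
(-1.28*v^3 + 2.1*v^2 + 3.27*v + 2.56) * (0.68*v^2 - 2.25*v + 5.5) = -0.8704*v^5 + 4.308*v^4 - 9.5414*v^3 + 5.9333*v^2 + 12.225*v + 14.08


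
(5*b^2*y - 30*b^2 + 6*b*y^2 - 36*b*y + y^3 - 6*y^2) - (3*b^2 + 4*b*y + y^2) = 5*b^2*y - 33*b^2 + 6*b*y^2 - 40*b*y + y^3 - 7*y^2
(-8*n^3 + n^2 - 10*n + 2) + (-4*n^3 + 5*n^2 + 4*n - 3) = -12*n^3 + 6*n^2 - 6*n - 1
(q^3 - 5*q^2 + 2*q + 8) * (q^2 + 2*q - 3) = q^5 - 3*q^4 - 11*q^3 + 27*q^2 + 10*q - 24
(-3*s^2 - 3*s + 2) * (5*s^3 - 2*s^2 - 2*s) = -15*s^5 - 9*s^4 + 22*s^3 + 2*s^2 - 4*s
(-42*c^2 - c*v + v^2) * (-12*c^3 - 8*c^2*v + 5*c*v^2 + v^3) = 504*c^5 + 348*c^4*v - 214*c^3*v^2 - 55*c^2*v^3 + 4*c*v^4 + v^5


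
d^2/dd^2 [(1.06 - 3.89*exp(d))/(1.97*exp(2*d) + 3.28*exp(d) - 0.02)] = (-15.096701*exp(4*d) + 41.59064*exp(3*d) + 19.628292*exp(2*d) + 11.315776*exp(d) + 0.06798)*exp(d)/(7.645373*exp(6*d) + 38.188056*exp(5*d) + 63.34929*exp(4*d) + 34.51216*exp(3*d) - 0.64314*exp(2*d) + 0.003936*exp(d) - 8.0e-6)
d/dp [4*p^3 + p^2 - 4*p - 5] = 12*p^2 + 2*p - 4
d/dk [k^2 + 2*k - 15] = 2*k + 2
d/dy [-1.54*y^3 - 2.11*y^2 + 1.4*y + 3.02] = -4.62*y^2 - 4.22*y + 1.4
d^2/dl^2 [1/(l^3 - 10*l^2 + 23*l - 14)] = 2*((10 - 3*l)*(l^3 - 10*l^2 + 23*l - 14) + (3*l^2 - 20*l + 23)^2)/(l^3 - 10*l^2 + 23*l - 14)^3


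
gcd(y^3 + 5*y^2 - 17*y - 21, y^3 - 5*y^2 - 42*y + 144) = y - 3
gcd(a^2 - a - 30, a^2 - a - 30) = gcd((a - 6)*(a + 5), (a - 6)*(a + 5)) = a^2 - a - 30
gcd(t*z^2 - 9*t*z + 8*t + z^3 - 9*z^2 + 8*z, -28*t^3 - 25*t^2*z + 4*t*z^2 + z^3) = t + z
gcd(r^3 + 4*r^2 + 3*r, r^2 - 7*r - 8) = r + 1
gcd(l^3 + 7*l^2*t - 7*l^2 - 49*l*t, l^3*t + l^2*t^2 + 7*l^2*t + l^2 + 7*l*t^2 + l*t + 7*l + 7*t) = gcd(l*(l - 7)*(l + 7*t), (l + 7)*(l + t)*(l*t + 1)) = 1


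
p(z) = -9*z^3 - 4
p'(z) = -27*z^2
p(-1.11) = 8.31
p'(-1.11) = -33.27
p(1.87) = -62.85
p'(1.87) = -94.42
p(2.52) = -148.03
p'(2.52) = -171.46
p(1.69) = -47.44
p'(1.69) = -77.11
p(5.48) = -1485.10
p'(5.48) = -810.82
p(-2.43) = 125.14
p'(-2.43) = -159.43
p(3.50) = -389.88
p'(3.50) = -330.75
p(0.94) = -11.48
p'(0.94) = -23.86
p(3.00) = -247.00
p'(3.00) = -243.00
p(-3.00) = 239.00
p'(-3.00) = -243.00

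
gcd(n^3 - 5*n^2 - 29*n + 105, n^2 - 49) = n - 7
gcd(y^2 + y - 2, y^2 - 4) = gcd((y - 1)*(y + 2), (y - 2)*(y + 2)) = y + 2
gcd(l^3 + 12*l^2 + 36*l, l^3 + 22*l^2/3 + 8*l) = l^2 + 6*l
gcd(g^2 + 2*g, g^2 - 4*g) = g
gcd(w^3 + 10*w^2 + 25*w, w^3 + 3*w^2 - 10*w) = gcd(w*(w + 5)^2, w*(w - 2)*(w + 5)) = w^2 + 5*w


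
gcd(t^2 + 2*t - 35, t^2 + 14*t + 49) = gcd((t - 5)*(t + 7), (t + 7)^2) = t + 7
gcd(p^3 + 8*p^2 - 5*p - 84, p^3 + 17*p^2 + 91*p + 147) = p + 7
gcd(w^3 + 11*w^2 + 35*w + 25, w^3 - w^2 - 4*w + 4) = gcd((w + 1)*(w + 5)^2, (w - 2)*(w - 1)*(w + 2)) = 1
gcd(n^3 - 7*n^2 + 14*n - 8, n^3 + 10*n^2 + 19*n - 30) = n - 1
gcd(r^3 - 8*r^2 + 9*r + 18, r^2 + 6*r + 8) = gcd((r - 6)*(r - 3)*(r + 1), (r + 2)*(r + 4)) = 1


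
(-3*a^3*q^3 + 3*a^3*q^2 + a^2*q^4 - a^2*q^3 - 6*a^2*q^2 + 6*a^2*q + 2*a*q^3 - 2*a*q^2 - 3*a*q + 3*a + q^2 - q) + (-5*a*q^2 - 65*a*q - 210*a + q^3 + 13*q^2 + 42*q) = -3*a^3*q^3 + 3*a^3*q^2 + a^2*q^4 - a^2*q^3 - 6*a^2*q^2 + 6*a^2*q + 2*a*q^3 - 7*a*q^2 - 68*a*q - 207*a + q^3 + 14*q^2 + 41*q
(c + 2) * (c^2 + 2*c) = c^3 + 4*c^2 + 4*c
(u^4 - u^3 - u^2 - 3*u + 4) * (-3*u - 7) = -3*u^5 - 4*u^4 + 10*u^3 + 16*u^2 + 9*u - 28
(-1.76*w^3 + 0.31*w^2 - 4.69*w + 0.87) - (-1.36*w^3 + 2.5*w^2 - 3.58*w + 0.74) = -0.4*w^3 - 2.19*w^2 - 1.11*w + 0.13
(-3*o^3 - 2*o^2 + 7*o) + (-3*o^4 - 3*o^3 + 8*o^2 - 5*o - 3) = -3*o^4 - 6*o^3 + 6*o^2 + 2*o - 3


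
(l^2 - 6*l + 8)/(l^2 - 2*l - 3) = (-l^2 + 6*l - 8)/(-l^2 + 2*l + 3)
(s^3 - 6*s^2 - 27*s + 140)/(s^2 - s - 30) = (s^2 - 11*s + 28)/(s - 6)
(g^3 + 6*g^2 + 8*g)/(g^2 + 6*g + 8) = g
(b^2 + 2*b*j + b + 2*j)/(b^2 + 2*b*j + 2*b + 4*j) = (b + 1)/(b + 2)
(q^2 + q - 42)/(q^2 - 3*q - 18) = (q + 7)/(q + 3)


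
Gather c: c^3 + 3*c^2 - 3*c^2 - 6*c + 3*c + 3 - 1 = c^3 - 3*c + 2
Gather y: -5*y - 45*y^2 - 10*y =-45*y^2 - 15*y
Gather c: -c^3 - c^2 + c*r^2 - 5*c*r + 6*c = -c^3 - c^2 + c*(r^2 - 5*r + 6)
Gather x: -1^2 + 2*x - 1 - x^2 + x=-x^2 + 3*x - 2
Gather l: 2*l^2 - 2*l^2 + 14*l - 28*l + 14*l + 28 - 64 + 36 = 0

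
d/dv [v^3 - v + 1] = 3*v^2 - 1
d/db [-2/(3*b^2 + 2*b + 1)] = 4*(3*b + 1)/(3*b^2 + 2*b + 1)^2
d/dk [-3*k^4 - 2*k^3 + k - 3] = -12*k^3 - 6*k^2 + 1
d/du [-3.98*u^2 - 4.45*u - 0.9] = -7.96*u - 4.45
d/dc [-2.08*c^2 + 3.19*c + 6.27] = 3.19 - 4.16*c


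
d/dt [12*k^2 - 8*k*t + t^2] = -8*k + 2*t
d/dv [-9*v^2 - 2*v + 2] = -18*v - 2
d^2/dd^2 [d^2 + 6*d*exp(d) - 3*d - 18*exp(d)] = 6*d*exp(d) - 6*exp(d) + 2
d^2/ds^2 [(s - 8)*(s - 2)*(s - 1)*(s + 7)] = 12*s^2 - 24*s - 102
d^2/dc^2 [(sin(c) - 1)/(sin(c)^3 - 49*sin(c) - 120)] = (4*sin(c)^7 - 9*sin(c)^6 + 190*sin(c)^5 + 1670*sin(c)^4 - 1178*sin(c)^3 - 10015*sin(c)^2 + 21000*sin(c) + 16562)/(-sin(c)^3 + 49*sin(c) + 120)^3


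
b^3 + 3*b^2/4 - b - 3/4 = (b - 1)*(b + 3/4)*(b + 1)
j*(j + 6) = j^2 + 6*j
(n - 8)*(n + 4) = n^2 - 4*n - 32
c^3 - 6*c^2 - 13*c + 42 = (c - 7)*(c - 2)*(c + 3)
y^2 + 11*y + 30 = (y + 5)*(y + 6)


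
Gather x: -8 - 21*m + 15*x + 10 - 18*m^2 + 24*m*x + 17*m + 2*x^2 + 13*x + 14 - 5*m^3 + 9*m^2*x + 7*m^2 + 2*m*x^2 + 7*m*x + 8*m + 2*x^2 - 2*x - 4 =-5*m^3 - 11*m^2 + 4*m + x^2*(2*m + 4) + x*(9*m^2 + 31*m + 26) + 12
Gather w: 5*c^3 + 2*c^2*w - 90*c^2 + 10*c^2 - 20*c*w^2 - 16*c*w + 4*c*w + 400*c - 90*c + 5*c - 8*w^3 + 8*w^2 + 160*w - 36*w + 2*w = 5*c^3 - 80*c^2 + 315*c - 8*w^3 + w^2*(8 - 20*c) + w*(2*c^2 - 12*c + 126)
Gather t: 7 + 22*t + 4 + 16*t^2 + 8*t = 16*t^2 + 30*t + 11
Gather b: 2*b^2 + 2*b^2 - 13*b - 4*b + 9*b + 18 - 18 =4*b^2 - 8*b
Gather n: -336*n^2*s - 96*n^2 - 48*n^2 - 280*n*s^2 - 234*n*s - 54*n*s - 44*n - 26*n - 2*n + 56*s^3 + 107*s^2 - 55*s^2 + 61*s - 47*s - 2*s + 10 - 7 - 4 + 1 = n^2*(-336*s - 144) + n*(-280*s^2 - 288*s - 72) + 56*s^3 + 52*s^2 + 12*s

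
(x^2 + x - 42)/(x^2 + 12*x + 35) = (x - 6)/(x + 5)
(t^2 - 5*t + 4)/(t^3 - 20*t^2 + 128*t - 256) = (t - 1)/(t^2 - 16*t + 64)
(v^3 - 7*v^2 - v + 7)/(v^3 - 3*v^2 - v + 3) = (v - 7)/(v - 3)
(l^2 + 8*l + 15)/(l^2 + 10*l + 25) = (l + 3)/(l + 5)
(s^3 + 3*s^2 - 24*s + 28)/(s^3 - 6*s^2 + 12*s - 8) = (s + 7)/(s - 2)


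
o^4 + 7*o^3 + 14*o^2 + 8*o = o*(o + 1)*(o + 2)*(o + 4)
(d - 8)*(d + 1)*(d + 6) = d^3 - d^2 - 50*d - 48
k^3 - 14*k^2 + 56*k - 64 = (k - 8)*(k - 4)*(k - 2)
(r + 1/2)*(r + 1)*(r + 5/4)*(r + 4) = r^4 + 27*r^3/4 + 107*r^2/8 + 81*r/8 + 5/2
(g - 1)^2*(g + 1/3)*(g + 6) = g^4 + 13*g^3/3 - 29*g^2/3 + 7*g/3 + 2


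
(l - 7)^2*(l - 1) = l^3 - 15*l^2 + 63*l - 49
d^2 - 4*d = d*(d - 4)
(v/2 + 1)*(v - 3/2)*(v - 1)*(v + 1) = v^4/2 + v^3/4 - 2*v^2 - v/4 + 3/2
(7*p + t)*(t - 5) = 7*p*t - 35*p + t^2 - 5*t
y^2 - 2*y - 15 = (y - 5)*(y + 3)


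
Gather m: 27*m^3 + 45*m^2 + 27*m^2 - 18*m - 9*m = 27*m^3 + 72*m^2 - 27*m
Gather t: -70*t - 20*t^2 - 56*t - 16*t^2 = -36*t^2 - 126*t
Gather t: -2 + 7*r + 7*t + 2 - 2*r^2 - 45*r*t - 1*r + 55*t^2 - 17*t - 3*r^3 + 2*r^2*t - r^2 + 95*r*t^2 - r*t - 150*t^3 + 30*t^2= -3*r^3 - 3*r^2 + 6*r - 150*t^3 + t^2*(95*r + 85) + t*(2*r^2 - 46*r - 10)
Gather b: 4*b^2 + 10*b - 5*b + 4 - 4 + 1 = 4*b^2 + 5*b + 1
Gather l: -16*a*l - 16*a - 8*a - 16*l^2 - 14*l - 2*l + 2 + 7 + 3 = -24*a - 16*l^2 + l*(-16*a - 16) + 12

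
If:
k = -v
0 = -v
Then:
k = 0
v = 0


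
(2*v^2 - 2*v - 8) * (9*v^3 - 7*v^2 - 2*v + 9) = 18*v^5 - 32*v^4 - 62*v^3 + 78*v^2 - 2*v - 72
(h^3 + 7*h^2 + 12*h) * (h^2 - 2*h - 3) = h^5 + 5*h^4 - 5*h^3 - 45*h^2 - 36*h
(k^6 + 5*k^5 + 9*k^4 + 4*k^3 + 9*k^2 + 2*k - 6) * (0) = 0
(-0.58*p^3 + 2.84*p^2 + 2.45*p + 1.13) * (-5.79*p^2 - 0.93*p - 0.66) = 3.3582*p^5 - 15.9042*p^4 - 16.4439*p^3 - 10.6956*p^2 - 2.6679*p - 0.7458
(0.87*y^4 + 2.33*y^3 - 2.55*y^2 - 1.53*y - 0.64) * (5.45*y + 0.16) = 4.7415*y^5 + 12.8377*y^4 - 13.5247*y^3 - 8.7465*y^2 - 3.7328*y - 0.1024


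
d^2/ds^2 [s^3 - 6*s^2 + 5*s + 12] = 6*s - 12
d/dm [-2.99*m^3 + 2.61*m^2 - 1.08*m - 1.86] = -8.97*m^2 + 5.22*m - 1.08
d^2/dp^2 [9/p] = 18/p^3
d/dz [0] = 0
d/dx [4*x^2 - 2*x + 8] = 8*x - 2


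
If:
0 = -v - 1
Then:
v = -1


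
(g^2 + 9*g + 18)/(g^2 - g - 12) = (g + 6)/(g - 4)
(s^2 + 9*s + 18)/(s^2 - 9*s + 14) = (s^2 + 9*s + 18)/(s^2 - 9*s + 14)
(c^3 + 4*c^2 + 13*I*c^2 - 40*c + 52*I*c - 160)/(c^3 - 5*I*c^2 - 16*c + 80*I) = (c^2 + 13*I*c - 40)/(c^2 - c*(4 + 5*I) + 20*I)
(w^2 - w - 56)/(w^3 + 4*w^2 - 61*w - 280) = 1/(w + 5)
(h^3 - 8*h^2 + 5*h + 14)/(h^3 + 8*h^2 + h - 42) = (h^2 - 6*h - 7)/(h^2 + 10*h + 21)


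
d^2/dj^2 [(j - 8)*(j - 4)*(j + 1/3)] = 6*j - 70/3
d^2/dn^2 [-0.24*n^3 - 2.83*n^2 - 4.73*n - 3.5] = -1.44*n - 5.66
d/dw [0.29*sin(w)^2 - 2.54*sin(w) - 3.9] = (0.58*sin(w) - 2.54)*cos(w)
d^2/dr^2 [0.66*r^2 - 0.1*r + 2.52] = 1.32000000000000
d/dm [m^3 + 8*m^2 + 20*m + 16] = 3*m^2 + 16*m + 20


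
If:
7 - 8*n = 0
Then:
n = 7/8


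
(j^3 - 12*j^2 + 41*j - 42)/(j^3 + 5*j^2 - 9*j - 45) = (j^2 - 9*j + 14)/(j^2 + 8*j + 15)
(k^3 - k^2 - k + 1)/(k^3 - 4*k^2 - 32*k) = (-k^3 + k^2 + k - 1)/(k*(-k^2 + 4*k + 32))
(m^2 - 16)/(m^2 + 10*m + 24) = (m - 4)/(m + 6)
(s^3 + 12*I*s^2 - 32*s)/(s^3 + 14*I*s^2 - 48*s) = (s + 4*I)/(s + 6*I)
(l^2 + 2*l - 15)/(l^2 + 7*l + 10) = (l - 3)/(l + 2)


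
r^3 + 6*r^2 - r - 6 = (r - 1)*(r + 1)*(r + 6)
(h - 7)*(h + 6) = h^2 - h - 42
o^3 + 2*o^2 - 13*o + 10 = (o - 2)*(o - 1)*(o + 5)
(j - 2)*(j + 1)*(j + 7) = j^3 + 6*j^2 - 9*j - 14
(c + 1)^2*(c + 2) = c^3 + 4*c^2 + 5*c + 2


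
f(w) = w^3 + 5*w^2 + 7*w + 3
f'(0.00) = 7.00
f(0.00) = 3.00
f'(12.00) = 559.00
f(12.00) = 2535.00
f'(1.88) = 36.40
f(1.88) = 40.48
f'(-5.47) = 42.06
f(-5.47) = -49.35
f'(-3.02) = 4.16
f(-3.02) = -0.08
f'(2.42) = 48.77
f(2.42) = 63.39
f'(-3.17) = 5.45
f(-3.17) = -0.80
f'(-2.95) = 3.61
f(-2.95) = 0.19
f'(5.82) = 166.82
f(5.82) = 410.24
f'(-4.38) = 20.75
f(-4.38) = -15.77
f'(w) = 3*w^2 + 10*w + 7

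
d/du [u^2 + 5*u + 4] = 2*u + 5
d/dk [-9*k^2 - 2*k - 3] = -18*k - 2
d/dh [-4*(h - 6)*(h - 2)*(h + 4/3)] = -12*h^2 + 160*h/3 - 16/3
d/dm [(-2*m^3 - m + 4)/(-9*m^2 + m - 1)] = (-(18*m - 1)*(2*m^3 + m - 4) + (6*m^2 + 1)*(9*m^2 - m + 1))/(9*m^2 - m + 1)^2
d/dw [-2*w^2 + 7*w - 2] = 7 - 4*w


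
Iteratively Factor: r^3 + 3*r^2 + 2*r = (r + 1)*(r^2 + 2*r) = (r + 1)*(r + 2)*(r)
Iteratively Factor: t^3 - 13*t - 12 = (t - 4)*(t^2 + 4*t + 3) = (t - 4)*(t + 1)*(t + 3)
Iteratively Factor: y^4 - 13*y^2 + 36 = (y - 2)*(y^3 + 2*y^2 - 9*y - 18) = (y - 3)*(y - 2)*(y^2 + 5*y + 6) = (y - 3)*(y - 2)*(y + 2)*(y + 3)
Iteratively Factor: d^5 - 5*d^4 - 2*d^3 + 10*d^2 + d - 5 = (d + 1)*(d^4 - 6*d^3 + 4*d^2 + 6*d - 5) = (d + 1)^2*(d^3 - 7*d^2 + 11*d - 5) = (d - 1)*(d + 1)^2*(d^2 - 6*d + 5) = (d - 1)^2*(d + 1)^2*(d - 5)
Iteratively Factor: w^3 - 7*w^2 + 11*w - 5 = (w - 1)*(w^2 - 6*w + 5) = (w - 1)^2*(w - 5)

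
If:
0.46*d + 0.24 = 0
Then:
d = -0.52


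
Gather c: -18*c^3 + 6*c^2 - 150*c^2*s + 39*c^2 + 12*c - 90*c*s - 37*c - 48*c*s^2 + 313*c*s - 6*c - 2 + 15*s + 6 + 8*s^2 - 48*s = -18*c^3 + c^2*(45 - 150*s) + c*(-48*s^2 + 223*s - 31) + 8*s^2 - 33*s + 4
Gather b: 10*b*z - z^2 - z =10*b*z - z^2 - z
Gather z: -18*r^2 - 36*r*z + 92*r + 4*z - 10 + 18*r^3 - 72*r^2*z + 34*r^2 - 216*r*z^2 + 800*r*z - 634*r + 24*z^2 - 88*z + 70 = 18*r^3 + 16*r^2 - 542*r + z^2*(24 - 216*r) + z*(-72*r^2 + 764*r - 84) + 60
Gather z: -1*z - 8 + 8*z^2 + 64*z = 8*z^2 + 63*z - 8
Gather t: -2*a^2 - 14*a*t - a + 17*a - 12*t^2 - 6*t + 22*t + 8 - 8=-2*a^2 + 16*a - 12*t^2 + t*(16 - 14*a)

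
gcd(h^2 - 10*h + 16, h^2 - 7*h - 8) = h - 8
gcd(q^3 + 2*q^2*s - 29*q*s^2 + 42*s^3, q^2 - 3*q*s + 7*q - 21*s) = q - 3*s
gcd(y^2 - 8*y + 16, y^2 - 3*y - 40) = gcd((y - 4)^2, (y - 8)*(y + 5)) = 1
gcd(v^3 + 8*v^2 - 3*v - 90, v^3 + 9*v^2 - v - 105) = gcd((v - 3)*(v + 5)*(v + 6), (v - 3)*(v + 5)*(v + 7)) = v^2 + 2*v - 15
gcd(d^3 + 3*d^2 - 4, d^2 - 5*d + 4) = d - 1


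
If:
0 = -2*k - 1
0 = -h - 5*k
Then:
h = 5/2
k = -1/2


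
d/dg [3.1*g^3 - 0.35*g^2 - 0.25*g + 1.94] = 9.3*g^2 - 0.7*g - 0.25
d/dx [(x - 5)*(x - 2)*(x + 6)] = 3*x^2 - 2*x - 32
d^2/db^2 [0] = 0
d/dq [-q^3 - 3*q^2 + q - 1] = -3*q^2 - 6*q + 1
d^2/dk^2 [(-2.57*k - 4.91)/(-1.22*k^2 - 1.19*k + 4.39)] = ((2.44*k + 1.19)*(2.57*k + 4.91)*(4.88*k + 2.38) - (18.8124*k + 18.097)*(1.22*k^2 + 1.19*k - 4.39))/(1.22*k^2 + 1.19*k - 4.39)^3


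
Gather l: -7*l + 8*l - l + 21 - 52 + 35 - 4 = 0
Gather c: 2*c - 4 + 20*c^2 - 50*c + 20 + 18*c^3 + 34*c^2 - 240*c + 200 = 18*c^3 + 54*c^2 - 288*c + 216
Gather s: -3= -3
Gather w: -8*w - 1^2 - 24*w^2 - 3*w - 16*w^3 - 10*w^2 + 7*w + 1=-16*w^3 - 34*w^2 - 4*w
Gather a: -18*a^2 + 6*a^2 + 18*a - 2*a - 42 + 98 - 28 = -12*a^2 + 16*a + 28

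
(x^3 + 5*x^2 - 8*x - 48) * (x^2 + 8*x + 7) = x^5 + 13*x^4 + 39*x^3 - 77*x^2 - 440*x - 336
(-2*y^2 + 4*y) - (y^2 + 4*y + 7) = -3*y^2 - 7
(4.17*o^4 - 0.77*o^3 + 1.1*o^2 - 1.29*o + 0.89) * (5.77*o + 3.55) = 24.0609*o^5 + 10.3606*o^4 + 3.6135*o^3 - 3.5383*o^2 + 0.555800000000001*o + 3.1595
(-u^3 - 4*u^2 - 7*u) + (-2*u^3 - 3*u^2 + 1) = -3*u^3 - 7*u^2 - 7*u + 1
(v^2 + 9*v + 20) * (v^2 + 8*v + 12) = v^4 + 17*v^3 + 104*v^2 + 268*v + 240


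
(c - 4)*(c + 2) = c^2 - 2*c - 8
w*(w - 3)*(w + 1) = w^3 - 2*w^2 - 3*w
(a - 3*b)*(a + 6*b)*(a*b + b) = a^3*b + 3*a^2*b^2 + a^2*b - 18*a*b^3 + 3*a*b^2 - 18*b^3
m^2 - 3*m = m*(m - 3)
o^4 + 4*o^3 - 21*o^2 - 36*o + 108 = (o - 3)*(o - 2)*(o + 3)*(o + 6)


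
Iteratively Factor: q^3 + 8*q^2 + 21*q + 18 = (q + 2)*(q^2 + 6*q + 9) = (q + 2)*(q + 3)*(q + 3)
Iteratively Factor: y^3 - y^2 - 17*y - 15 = (y + 1)*(y^2 - 2*y - 15) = (y - 5)*(y + 1)*(y + 3)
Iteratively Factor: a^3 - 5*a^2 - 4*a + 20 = (a - 5)*(a^2 - 4) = (a - 5)*(a + 2)*(a - 2)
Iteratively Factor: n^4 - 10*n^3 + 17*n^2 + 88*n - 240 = (n - 4)*(n^3 - 6*n^2 - 7*n + 60) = (n - 4)^2*(n^2 - 2*n - 15) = (n - 5)*(n - 4)^2*(n + 3)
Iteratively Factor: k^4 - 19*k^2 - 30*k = (k + 3)*(k^3 - 3*k^2 - 10*k) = (k + 2)*(k + 3)*(k^2 - 5*k) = (k - 5)*(k + 2)*(k + 3)*(k)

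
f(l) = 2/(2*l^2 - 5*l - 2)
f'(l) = 2*(5 - 4*l)/(2*l^2 - 5*l - 2)^2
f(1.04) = -0.40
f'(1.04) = 0.07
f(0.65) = -0.45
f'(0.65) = 0.25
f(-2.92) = 0.07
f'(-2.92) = 0.04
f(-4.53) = 0.03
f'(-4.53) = 0.01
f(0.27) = -0.62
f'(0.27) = 0.76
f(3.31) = 0.59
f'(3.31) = -1.46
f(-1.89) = 0.14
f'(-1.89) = 0.12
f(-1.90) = 0.14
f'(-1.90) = 0.12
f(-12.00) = 0.01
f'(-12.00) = 0.00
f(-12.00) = 0.01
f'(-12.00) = 0.00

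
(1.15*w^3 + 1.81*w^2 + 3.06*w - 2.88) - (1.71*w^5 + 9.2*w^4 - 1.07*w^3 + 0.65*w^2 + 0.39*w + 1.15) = -1.71*w^5 - 9.2*w^4 + 2.22*w^3 + 1.16*w^2 + 2.67*w - 4.03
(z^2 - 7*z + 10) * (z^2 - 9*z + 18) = z^4 - 16*z^3 + 91*z^2 - 216*z + 180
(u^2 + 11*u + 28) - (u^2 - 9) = 11*u + 37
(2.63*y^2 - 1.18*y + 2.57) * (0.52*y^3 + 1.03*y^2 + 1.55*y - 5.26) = 1.3676*y^5 + 2.0953*y^4 + 4.1975*y^3 - 13.0157*y^2 + 10.1903*y - 13.5182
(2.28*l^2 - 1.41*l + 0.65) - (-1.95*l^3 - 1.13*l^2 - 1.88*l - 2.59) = 1.95*l^3 + 3.41*l^2 + 0.47*l + 3.24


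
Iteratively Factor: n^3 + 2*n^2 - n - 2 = (n + 2)*(n^2 - 1) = (n + 1)*(n + 2)*(n - 1)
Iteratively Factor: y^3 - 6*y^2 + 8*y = (y)*(y^2 - 6*y + 8) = y*(y - 2)*(y - 4)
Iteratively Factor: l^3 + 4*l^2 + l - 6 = (l + 2)*(l^2 + 2*l - 3) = (l - 1)*(l + 2)*(l + 3)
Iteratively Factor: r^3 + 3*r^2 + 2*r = (r + 2)*(r^2 + r) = r*(r + 2)*(r + 1)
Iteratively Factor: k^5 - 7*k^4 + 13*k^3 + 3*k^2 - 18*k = (k - 2)*(k^4 - 5*k^3 + 3*k^2 + 9*k) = k*(k - 2)*(k^3 - 5*k^2 + 3*k + 9) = k*(k - 3)*(k - 2)*(k^2 - 2*k - 3) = k*(k - 3)^2*(k - 2)*(k + 1)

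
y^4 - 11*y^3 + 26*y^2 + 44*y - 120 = (y - 6)*(y - 5)*(y - 2)*(y + 2)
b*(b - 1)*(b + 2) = b^3 + b^2 - 2*b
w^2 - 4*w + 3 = (w - 3)*(w - 1)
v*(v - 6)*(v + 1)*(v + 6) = v^4 + v^3 - 36*v^2 - 36*v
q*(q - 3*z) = q^2 - 3*q*z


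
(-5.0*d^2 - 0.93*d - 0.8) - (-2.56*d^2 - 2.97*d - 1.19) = -2.44*d^2 + 2.04*d + 0.39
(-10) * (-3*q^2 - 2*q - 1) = 30*q^2 + 20*q + 10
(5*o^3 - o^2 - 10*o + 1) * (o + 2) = 5*o^4 + 9*o^3 - 12*o^2 - 19*o + 2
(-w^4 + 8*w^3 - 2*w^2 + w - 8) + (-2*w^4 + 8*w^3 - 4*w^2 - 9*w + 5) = -3*w^4 + 16*w^3 - 6*w^2 - 8*w - 3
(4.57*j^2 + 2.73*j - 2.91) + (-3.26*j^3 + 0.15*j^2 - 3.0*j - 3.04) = -3.26*j^3 + 4.72*j^2 - 0.27*j - 5.95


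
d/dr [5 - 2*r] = -2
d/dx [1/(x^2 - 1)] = -2*x/(x^2 - 1)^2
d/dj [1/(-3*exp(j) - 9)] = exp(j)/(3*(exp(j) + 3)^2)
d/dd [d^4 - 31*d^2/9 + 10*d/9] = 4*d^3 - 62*d/9 + 10/9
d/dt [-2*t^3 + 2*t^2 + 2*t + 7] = -6*t^2 + 4*t + 2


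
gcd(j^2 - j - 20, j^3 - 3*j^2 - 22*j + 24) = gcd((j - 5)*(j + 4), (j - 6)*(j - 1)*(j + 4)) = j + 4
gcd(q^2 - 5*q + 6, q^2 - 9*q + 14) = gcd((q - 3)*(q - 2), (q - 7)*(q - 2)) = q - 2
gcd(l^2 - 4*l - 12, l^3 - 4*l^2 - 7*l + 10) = l + 2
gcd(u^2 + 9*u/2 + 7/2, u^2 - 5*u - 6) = u + 1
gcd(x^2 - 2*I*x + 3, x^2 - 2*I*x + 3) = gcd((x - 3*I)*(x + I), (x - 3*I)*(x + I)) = x^2 - 2*I*x + 3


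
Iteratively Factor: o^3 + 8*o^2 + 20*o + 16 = (o + 4)*(o^2 + 4*o + 4) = (o + 2)*(o + 4)*(o + 2)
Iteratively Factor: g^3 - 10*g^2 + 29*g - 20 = (g - 4)*(g^2 - 6*g + 5) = (g - 5)*(g - 4)*(g - 1)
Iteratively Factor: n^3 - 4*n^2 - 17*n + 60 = (n - 3)*(n^2 - n - 20) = (n - 3)*(n + 4)*(n - 5)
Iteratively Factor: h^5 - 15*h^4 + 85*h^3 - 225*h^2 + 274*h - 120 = (h - 2)*(h^4 - 13*h^3 + 59*h^2 - 107*h + 60) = (h - 5)*(h - 2)*(h^3 - 8*h^2 + 19*h - 12) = (h - 5)*(h - 3)*(h - 2)*(h^2 - 5*h + 4) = (h - 5)*(h - 4)*(h - 3)*(h - 2)*(h - 1)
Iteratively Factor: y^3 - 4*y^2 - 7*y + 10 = (y + 2)*(y^2 - 6*y + 5) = (y - 5)*(y + 2)*(y - 1)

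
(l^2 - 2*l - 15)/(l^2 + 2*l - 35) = (l + 3)/(l + 7)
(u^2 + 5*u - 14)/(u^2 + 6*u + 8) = (u^2 + 5*u - 14)/(u^2 + 6*u + 8)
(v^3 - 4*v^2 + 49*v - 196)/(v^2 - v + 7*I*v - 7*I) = (v^2 - v*(4 + 7*I) + 28*I)/(v - 1)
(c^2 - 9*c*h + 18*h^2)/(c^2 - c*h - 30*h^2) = (c - 3*h)/(c + 5*h)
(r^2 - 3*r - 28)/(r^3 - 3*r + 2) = (r^2 - 3*r - 28)/(r^3 - 3*r + 2)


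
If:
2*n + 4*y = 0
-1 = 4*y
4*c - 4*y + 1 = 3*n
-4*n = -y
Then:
No Solution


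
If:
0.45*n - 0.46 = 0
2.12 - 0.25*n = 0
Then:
No Solution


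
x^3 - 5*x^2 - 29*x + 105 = (x - 7)*(x - 3)*(x + 5)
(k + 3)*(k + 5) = k^2 + 8*k + 15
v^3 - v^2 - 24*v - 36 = (v - 6)*(v + 2)*(v + 3)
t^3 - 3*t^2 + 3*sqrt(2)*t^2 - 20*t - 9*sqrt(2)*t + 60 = (t - 3)*(t - 2*sqrt(2))*(t + 5*sqrt(2))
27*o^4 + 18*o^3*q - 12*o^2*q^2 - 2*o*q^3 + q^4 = (-3*o + q)^2*(o + q)*(3*o + q)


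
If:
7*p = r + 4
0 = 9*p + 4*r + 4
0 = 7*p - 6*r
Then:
No Solution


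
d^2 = d^2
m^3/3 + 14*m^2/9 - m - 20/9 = (m/3 + 1/3)*(m - 4/3)*(m + 5)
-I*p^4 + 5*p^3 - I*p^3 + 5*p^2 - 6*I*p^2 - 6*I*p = p*(p - I)*(p + 6*I)*(-I*p - I)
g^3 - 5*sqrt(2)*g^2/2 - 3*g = g*(g - 3*sqrt(2))*(g + sqrt(2)/2)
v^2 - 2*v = v*(v - 2)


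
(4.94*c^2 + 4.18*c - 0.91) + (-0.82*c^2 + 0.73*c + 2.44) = 4.12*c^2 + 4.91*c + 1.53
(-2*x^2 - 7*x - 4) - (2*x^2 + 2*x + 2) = -4*x^2 - 9*x - 6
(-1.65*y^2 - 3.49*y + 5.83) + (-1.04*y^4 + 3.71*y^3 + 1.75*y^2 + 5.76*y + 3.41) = -1.04*y^4 + 3.71*y^3 + 0.1*y^2 + 2.27*y + 9.24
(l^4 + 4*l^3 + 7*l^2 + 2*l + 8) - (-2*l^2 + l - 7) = l^4 + 4*l^3 + 9*l^2 + l + 15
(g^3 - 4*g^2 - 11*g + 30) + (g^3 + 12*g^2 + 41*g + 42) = 2*g^3 + 8*g^2 + 30*g + 72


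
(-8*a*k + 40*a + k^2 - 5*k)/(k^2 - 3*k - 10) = (-8*a + k)/(k + 2)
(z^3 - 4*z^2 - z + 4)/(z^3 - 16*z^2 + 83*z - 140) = (z^2 - 1)/(z^2 - 12*z + 35)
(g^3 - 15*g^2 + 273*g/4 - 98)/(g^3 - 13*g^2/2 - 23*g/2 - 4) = (4*g^2 - 28*g + 49)/(2*(2*g^2 + 3*g + 1))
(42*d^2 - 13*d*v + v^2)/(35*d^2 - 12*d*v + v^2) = (-6*d + v)/(-5*d + v)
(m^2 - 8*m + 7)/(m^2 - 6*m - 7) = (m - 1)/(m + 1)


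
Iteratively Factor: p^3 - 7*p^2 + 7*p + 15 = (p - 3)*(p^2 - 4*p - 5) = (p - 3)*(p + 1)*(p - 5)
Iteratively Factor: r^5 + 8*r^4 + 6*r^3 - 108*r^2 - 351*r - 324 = (r - 4)*(r^4 + 12*r^3 + 54*r^2 + 108*r + 81) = (r - 4)*(r + 3)*(r^3 + 9*r^2 + 27*r + 27) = (r - 4)*(r + 3)^2*(r^2 + 6*r + 9) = (r - 4)*(r + 3)^3*(r + 3)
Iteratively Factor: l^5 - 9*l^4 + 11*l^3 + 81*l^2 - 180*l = (l - 4)*(l^4 - 5*l^3 - 9*l^2 + 45*l) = l*(l - 4)*(l^3 - 5*l^2 - 9*l + 45) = l*(l - 4)*(l - 3)*(l^2 - 2*l - 15) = l*(l - 5)*(l - 4)*(l - 3)*(l + 3)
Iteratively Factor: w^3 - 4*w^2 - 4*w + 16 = (w - 2)*(w^2 - 2*w - 8) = (w - 4)*(w - 2)*(w + 2)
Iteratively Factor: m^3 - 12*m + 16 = (m + 4)*(m^2 - 4*m + 4) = (m - 2)*(m + 4)*(m - 2)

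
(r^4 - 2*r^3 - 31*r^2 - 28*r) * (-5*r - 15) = -5*r^5 - 5*r^4 + 185*r^3 + 605*r^2 + 420*r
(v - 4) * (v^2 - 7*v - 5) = v^3 - 11*v^2 + 23*v + 20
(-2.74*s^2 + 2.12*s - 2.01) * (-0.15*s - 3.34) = 0.411*s^3 + 8.8336*s^2 - 6.7793*s + 6.7134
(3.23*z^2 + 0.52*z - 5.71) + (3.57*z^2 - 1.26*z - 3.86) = 6.8*z^2 - 0.74*z - 9.57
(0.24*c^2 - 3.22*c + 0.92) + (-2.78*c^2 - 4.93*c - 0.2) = -2.54*c^2 - 8.15*c + 0.72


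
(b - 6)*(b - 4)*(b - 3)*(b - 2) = b^4 - 15*b^3 + 80*b^2 - 180*b + 144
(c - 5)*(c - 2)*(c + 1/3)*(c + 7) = c^4 + c^3/3 - 39*c^2 + 57*c + 70/3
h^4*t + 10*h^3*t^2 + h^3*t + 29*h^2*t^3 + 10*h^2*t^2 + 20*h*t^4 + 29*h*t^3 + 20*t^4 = (h + t)*(h + 4*t)*(h + 5*t)*(h*t + t)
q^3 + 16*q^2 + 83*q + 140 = (q + 4)*(q + 5)*(q + 7)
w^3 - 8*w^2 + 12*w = w*(w - 6)*(w - 2)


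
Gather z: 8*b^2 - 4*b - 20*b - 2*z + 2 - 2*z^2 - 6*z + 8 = 8*b^2 - 24*b - 2*z^2 - 8*z + 10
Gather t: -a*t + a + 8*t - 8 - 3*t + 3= a + t*(5 - a) - 5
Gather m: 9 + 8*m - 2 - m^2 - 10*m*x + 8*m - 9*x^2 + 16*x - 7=-m^2 + m*(16 - 10*x) - 9*x^2 + 16*x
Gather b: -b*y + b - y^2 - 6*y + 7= b*(1 - y) - y^2 - 6*y + 7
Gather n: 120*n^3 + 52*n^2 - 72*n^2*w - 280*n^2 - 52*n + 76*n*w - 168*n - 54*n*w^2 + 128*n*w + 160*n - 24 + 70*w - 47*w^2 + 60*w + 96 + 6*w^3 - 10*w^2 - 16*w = 120*n^3 + n^2*(-72*w - 228) + n*(-54*w^2 + 204*w - 60) + 6*w^3 - 57*w^2 + 114*w + 72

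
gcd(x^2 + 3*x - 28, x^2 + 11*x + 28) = x + 7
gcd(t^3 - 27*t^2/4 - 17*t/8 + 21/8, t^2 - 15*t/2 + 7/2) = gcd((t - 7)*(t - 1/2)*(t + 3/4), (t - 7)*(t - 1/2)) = t^2 - 15*t/2 + 7/2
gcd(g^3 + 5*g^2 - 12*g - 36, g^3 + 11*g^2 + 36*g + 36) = g^2 + 8*g + 12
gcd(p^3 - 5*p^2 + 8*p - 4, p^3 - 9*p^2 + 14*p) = p - 2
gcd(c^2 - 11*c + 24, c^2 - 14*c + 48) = c - 8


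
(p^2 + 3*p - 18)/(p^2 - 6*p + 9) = (p + 6)/(p - 3)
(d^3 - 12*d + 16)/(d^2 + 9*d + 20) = (d^2 - 4*d + 4)/(d + 5)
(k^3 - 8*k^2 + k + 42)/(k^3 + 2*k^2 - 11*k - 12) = (k^2 - 5*k - 14)/(k^2 + 5*k + 4)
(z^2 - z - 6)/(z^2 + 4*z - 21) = (z + 2)/(z + 7)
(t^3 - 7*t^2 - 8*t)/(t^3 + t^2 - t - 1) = t*(t - 8)/(t^2 - 1)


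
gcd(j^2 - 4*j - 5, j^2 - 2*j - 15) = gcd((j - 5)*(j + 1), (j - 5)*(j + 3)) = j - 5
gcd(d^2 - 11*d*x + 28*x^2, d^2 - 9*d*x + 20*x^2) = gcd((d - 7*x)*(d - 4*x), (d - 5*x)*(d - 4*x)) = -d + 4*x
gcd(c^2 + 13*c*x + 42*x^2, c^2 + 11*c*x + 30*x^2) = c + 6*x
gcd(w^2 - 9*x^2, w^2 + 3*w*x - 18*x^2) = -w + 3*x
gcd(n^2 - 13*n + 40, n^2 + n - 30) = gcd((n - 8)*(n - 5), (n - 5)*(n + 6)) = n - 5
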